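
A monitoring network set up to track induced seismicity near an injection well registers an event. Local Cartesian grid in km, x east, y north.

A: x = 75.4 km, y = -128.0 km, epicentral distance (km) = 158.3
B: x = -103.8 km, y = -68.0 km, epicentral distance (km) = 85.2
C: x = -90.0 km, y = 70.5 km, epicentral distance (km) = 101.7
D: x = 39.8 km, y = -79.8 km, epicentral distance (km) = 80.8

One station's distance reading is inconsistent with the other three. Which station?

D

Solve using three stations at a time. Using A, B, C (subtract circle equations pairwise → linear system) gives (x, y) ≈ (-36.4, -15.9).
Distances from that point to each station vs reported:
  A: calculated 158.3 vs reported 158.3 → residual 0.0 km
  B: calculated 85.2 vs reported 85.2 → residual 0.0 km
  C: calculated 101.7 vs reported 101.7 → residual 0.0 km
  D: calculated 99.4 vs reported 80.8 → residual 18.6 km
A, B, C are mutually consistent (residuals ≈ 0); D is off by 18.6 km.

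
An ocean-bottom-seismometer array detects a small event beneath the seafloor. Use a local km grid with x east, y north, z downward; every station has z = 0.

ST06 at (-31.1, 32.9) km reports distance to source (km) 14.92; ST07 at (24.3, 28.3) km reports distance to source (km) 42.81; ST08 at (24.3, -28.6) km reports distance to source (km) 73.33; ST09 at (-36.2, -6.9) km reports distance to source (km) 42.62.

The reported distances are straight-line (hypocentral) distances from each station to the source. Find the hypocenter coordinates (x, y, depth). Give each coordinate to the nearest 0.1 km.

Each station gives a sphere (x−x_i)² + (y−y_i)² + z² = d_i² (stations at z=0).
Subtracting the ST06 sphere from ST07 and ST08: z² cancels, leaving linear equations in x and y:
110.8 x − 9.2 y = -2268.33
110.8 x − 123.0 y = -5795.85
Solving: x ≈ -17.898, y ≈ 30.998 km (keep extra digits for the depth step; rounded: -17.9, 31.0).
Then from the ST06 sphere: z² = 14.92² − (x + 31.1)² − (y − 32.9)² with x = -17.898, y = 30.998, so z ≈ 6.686 ≈ 6.7 km.

(-17.9, 31.0, 6.7)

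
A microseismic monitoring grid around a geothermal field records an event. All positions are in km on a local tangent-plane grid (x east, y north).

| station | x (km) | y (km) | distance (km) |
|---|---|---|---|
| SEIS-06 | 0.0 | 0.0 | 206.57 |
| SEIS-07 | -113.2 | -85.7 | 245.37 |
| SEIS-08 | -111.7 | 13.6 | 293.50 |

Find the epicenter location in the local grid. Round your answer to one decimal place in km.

Circle about each station: x² + y² = 206.57²; (x + 113.2)² + (y + 85.7)² = 245.37²; (x + 111.7)² + (y − 13.6)² = 293.50².
Subtracting pairs of circle equations eliminates x²+y² and gives linear equations (the radical axes):
-226.4 x − 171.4 y = 2623.46
-223.4 x + 27.2 y = -30809.24
Solving the 2×2 system: x ≈ 117.2, y ≈ -170.1 km.
Check against SEIS-06 (with the unrounded x, y): √(x²+y²) = 206.58 ≈ 206.57 km. ✓

x ≈ 117.2 km, y ≈ -170.1 km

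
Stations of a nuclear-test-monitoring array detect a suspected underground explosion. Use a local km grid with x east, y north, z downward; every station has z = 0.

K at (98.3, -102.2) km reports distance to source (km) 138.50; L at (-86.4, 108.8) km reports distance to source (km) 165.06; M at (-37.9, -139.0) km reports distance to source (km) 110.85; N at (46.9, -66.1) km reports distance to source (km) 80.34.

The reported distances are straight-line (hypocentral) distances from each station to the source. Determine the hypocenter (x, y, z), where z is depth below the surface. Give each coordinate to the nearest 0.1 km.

Each station gives a sphere (x−x_i)² + (y−y_i)² + z² = d_i² (stations at z=0).
Subtracting the K sphere from L and M: z² cancels, leaving linear equations in x and y:
-369.4 x + 422.0 y = -8867.88
-272.4 x − 73.6 y = 7544.21
Solving: x ≈ -17.806, y ≈ -36.601 km (keep extra digits for the depth step; rounded: -17.8, -36.6).
Then from the K sphere: z² = 138.50² − (x − 98.3)² − (y + 102.2)² with x = -17.806, y = -36.601, so z ≈ 37.395 ≈ 37.4 km.

x ≈ -17.8 km, y ≈ -36.6 km, depth ≈ 37.4 km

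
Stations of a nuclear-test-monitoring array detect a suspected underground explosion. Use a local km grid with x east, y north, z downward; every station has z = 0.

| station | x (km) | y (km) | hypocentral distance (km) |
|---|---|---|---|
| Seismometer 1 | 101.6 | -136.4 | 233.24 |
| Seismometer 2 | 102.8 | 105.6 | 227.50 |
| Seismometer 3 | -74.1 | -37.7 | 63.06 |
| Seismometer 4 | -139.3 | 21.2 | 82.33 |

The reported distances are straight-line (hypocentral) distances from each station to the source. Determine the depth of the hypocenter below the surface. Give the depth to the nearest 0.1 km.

Each station gives a sphere (x−x_i)² + (y−y_i)² + z² = d_i² (stations at z=0).
Subtracting the Seismometer 1 sphere from Seismometer 2 and Seismometer 3: z² cancels, leaving linear equations in x and y:
2.4 x + 484.0 y = -4563.67
-351.4 x + 197.4 y = 28408.91
Solving: x ≈ -85.902, y ≈ -9.003 km (keep extra digits for the depth step; rounded: -85.9, -9.0).
Then from the Seismometer 1 sphere: z² = 233.24² − (x − 101.6)² − (y + 136.4)² with x = -85.902, y = -9.003, so z ≈ 54.899 ≈ 54.9 km.
Check against Seismometer 4 (with the unrounded solution): distance 82.32 ≈ 82.33 km. ✓

z ≈ 54.9 km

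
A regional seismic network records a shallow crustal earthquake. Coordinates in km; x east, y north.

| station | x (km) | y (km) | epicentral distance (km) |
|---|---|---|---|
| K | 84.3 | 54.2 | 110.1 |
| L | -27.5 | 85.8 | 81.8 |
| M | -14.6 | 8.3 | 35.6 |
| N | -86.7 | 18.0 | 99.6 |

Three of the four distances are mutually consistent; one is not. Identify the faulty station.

Solve using three stations at a time. Using K, M, N (subtract circle equations pairwise → linear system) gives (x, y) ≈ (4.6, -21.9).
Distances from that point to each station vs reported:
  K: calculated 110.2 vs reported 110.1 → residual 0.1 km
  L: calculated 112.4 vs reported 81.8 → residual 30.6 km
  M: calculated 35.8 vs reported 35.6 → residual 0.2 km
  N: calculated 99.7 vs reported 99.6 → residual 0.1 km
K, M, N are mutually consistent (residuals ≈ 0); L is off by 30.6 km.

L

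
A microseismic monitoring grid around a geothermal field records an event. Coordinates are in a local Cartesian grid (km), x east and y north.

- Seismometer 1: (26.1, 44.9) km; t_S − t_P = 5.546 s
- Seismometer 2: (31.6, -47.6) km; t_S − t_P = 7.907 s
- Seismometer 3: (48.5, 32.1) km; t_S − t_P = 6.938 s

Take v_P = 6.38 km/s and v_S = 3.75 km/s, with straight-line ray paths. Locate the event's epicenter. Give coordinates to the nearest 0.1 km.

x ≈ -10.8 km, y ≈ 10.5 km

Distance from S−P lag: d = Δt · v_P v_S / (v_P − v_S) = Δt · (6.38·3.75)/(6.38−3.75) ≈ 9.0970·Δt.
So d_Seismometer 1 = 50.45, d_Seismometer 2 = 71.93, d_Seismometer 3 = 63.11 km.
Circle about each station: (x − 26.1)² + (y − 44.9)² = 50.45²; (x − 31.6)² + (y + 47.6)² = 71.93²; (x − 48.5)² + (y − 32.1)² = 63.11².
Subtracting the Seismometer 1 equation from the Seismometer 2 and Seismometer 3 equations removes the quadratic terms:
11.0 x − 185.0 y = -2061.62
44.8 x − 25.6 y = -752.23
Solving the 2×2 system: x ≈ -10.8, y ≈ 10.5 km.
Check against Seismometer 1 (with the unrounded x, y): √((x − 26.1)²+(y − 44.9)²) = 50.44 ≈ 50.45 km. ✓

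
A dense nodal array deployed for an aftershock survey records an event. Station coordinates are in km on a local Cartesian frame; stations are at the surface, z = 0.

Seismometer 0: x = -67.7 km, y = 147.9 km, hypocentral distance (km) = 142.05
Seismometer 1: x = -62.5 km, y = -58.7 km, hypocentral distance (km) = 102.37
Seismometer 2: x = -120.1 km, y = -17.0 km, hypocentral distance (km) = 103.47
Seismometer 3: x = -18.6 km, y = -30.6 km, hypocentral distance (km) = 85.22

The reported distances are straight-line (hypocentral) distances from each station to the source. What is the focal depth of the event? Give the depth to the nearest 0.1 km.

z ≈ 61.4 km

Each station gives a sphere (x−x_i)² + (y−y_i)² + z² = d_i² (stations at z=0).
Subtracting the Seismometer 0 sphere from Seismometer 1 and Seismometer 2: z² cancels, leaving linear equations in x and y:
10.4 x − 413.2 y = -9407.17
-104.8 x − 329.8 y = -2272.53
Solving: x ≈ -46.294, y ≈ 21.601 km (keep extra digits for the depth step; rounded: -46.3, 21.6).
Then from the Seismometer 0 sphere: z² = 142.05² − (x + 67.7)² − (y − 147.9)² with x = -46.294, y = 21.601, so z ≈ 61.389 ≈ 61.4 km.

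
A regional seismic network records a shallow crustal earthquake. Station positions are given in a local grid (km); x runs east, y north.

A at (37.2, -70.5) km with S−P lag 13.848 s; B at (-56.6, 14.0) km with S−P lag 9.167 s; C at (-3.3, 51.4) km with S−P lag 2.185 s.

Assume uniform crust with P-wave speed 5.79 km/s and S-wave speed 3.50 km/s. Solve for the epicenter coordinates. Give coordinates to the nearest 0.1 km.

Distance from S−P lag: d = Δt · v_P v_S / (v_P − v_S) = Δt · (5.79·3.50)/(5.79−3.50) ≈ 8.8493·Δt.
So d_A = 122.55, d_B = 81.12, d_C = 19.34 km.
Circle about each station: (x − 37.2)² + (y + 70.5)² = 122.55²; (x + 56.6)² + (y − 14.0)² = 81.12²; (x + 3.3)² + (y − 51.4)² = 19.34².
Subtracting pairs of circle equations eliminates x²+y² and gives linear equations (the radical axes):
-187.6 x + 169.0 y = 5483.52
-81.0 x + 243.8 y = 10943.23
Solving the 2×2 system: x ≈ 16.0, y ≈ 50.2 km.
Check against A (with the unrounded x, y): √((x − 37.2)²+(y + 70.5)²) = 122.55 ≈ 122.55 km. ✓

(16.0, 50.2)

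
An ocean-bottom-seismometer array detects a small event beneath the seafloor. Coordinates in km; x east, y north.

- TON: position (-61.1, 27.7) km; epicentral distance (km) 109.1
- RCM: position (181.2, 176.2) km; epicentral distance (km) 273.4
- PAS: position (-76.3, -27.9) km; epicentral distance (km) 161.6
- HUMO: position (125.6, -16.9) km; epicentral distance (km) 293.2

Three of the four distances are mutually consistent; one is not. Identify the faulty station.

Solve using three stations at a time. Using TON, RCM, PAS (subtract circle equations pairwise → linear system) gives (x, y) ≈ (-88.8, 133.2).
Distances from that point to each station vs reported:
  TON: calculated 109.1 vs reported 109.1 → residual 0.0 km
  RCM: calculated 273.4 vs reported 273.4 → residual 0.0 km
  PAS: calculated 161.6 vs reported 161.6 → residual 0.0 km
  HUMO: calculated 261.7 vs reported 293.2 → residual 31.5 km
TON, RCM, PAS are mutually consistent (residuals ≈ 0); HUMO is off by 31.5 km.

HUMO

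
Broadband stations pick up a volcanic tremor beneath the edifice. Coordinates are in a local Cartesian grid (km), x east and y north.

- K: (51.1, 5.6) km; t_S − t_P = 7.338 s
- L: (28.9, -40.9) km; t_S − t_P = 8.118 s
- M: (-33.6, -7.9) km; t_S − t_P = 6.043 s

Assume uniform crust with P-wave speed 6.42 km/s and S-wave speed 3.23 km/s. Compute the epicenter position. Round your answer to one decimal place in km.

x ≈ 3.4 km, y ≈ 5.3 km

Distance from S−P lag: d = Δt · v_P v_S / (v_P − v_S) = Δt · (6.42·3.23)/(6.42−3.23) ≈ 6.5005·Δt.
So d_K = 47.70, d_L = 52.77, d_M = 39.28 km.
Circle about each station: (x − 51.1)² + (y − 5.6)² = 47.70²; (x − 28.9)² + (y + 40.9)² = 52.77²; (x + 33.6)² + (y + 7.9)² = 39.28².
Subtracting the K equation from the L and M equations removes the quadratic terms:
-44.4 x − 93.0 y = -643.93
-169.4 x − 27.0 y = -718.83
Solving the 2×2 system: x ≈ 3.4, y ≈ 5.3 km.
Check against K (with the unrounded x, y): √((x − 51.1)²+(y − 5.6)²) = 47.70 ≈ 47.70 km. ✓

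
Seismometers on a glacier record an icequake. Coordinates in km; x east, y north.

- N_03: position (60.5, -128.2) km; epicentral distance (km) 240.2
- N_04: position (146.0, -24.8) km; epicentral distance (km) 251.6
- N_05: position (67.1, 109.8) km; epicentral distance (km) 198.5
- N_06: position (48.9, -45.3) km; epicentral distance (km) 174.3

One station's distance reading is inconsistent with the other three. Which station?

N_05

Solve using three stations at a time. Using N_03, N_04, N_06 (subtract circle equations pairwise → linear system) gives (x, y) ≈ (-91.6, 57.5).
Distances from that point to each station vs reported:
  N_03: calculated 240.1 vs reported 240.2 → residual 0.1 km
  N_04: calculated 251.5 vs reported 251.6 → residual 0.1 km
  N_05: calculated 167.1 vs reported 198.5 → residual 31.4 km
  N_06: calculated 174.1 vs reported 174.3 → residual 0.2 km
N_03, N_04, N_06 are mutually consistent (residuals ≈ 0); N_05 is off by 31.4 km.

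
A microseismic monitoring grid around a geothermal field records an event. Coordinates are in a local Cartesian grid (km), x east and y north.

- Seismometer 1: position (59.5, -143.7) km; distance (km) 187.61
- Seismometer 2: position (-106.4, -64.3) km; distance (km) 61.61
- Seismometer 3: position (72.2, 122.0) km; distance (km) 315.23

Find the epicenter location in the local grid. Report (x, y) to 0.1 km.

x ≈ -126.9 km, y ≈ -122.4 km

Circle about each station: (x − 59.5)² + (y + 143.7)² = 187.61²; (x + 106.4)² + (y + 64.3)² = 61.61²; (x − 72.2)² + (y − 122.0)² = 315.23².
Subtracting pairs of circle equations eliminates x²+y² and gives linear equations (the radical axes):
-331.8 x + 158.8 y = 22667.23
25.4 x + 531.4 y = -68265.54
Solving the 2×2 system: x ≈ -126.9, y ≈ -122.4 km.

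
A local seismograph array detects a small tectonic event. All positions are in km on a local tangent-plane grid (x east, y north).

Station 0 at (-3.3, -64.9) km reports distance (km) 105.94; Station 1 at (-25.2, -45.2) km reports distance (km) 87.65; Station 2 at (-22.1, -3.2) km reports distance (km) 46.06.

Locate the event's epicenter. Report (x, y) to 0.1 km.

x ≈ -8.8 km, y ≈ 40.9 km

Circle about each station: (x + 3.3)² + (y + 64.9)² = 105.94²; (x + 25.2)² + (y + 45.2)² = 87.65²; (x + 22.1)² + (y + 3.2)² = 46.06².
Subtracting the Station 0 equation from the Station 1 and Station 2 equations removes the quadratic terms:
-43.8 x + 39.4 y = 1995.94
-37.6 x + 123.4 y = 5377.51
Solving the 2×2 system: x ≈ -8.8, y ≈ 40.9 km.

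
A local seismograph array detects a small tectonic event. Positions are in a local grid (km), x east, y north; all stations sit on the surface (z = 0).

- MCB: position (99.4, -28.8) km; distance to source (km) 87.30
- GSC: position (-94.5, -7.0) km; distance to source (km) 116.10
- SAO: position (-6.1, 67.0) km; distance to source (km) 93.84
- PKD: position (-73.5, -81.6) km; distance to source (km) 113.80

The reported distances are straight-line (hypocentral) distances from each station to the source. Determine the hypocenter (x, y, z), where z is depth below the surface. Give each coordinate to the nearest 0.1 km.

x ≈ 17.4 km, y ≈ -19.3 km, depth ≈ 28.4 km

Each station gives a sphere (x−x_i)² + (y−y_i)² + z² = d_i² (stations at z=0).
Subtracting the MCB sphere from GSC and SAO: z² cancels, leaving linear equations in x and y:
-387.8 x + 43.6 y = -7588.47
-211.0 x + 191.6 y = -7368.25
Solving: x ≈ 17.399, y ≈ -19.296 km (keep extra digits for the depth step; rounded: 17.4, -19.3).
Then from the MCB sphere: z² = 87.30² − (x − 99.4)² − (y + 28.8)² with x = 17.399, y = -19.296, so z ≈ 28.404 ≈ 28.4 km.
Check against PKD (with the unrounded solution): distance 113.80 ≈ 113.80 km. ✓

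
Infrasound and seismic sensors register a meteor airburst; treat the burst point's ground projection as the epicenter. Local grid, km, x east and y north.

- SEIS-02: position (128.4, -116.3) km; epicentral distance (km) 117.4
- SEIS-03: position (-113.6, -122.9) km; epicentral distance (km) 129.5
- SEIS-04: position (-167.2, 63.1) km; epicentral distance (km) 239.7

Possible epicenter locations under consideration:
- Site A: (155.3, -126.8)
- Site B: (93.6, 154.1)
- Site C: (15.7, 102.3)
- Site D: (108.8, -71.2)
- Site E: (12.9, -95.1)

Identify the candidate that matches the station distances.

Site E

For each candidate, compare |candidate − station| to the reported distance:
Site A: residuals SEIS-02 88.5, SEIS-03 139.4, SEIS-04 134.6 → max 139.4 km
Site B: residuals SEIS-02 155.2, SEIS-03 216.4, SEIS-04 36.5 → max 216.4 km
Site C: residuals SEIS-02 128.5, SEIS-03 130.2, SEIS-04 52.6 → max 130.2 km
Site D: residuals SEIS-02 68.2, SEIS-03 98.8, SEIS-04 67.2 → max 98.8 km
Site E: residuals SEIS-02 0.0, SEIS-03 0.0, SEIS-04 0.0 → max 0.0 km
Only Site E has all residuals ≈ 0.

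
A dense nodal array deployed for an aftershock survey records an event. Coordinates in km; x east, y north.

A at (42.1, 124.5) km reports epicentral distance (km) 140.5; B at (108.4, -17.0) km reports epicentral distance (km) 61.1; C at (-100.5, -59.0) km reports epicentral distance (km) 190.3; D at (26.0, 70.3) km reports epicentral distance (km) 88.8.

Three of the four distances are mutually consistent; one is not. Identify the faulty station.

Solve using three stations at a time. Using A, B, D (subtract circle equations pairwise → linear system) gives (x, y) ≈ (47.3, -15.9).
Distances from that point to each station vs reported:
  A: calculated 140.5 vs reported 140.5 → residual 0.0 km
  B: calculated 61.1 vs reported 61.1 → residual 0.0 km
  C: calculated 154.0 vs reported 190.3 → residual 36.3 km
  D: calculated 88.8 vs reported 88.8 → residual 0.0 km
A, B, D are mutually consistent (residuals ≈ 0); C is off by 36.3 km.

C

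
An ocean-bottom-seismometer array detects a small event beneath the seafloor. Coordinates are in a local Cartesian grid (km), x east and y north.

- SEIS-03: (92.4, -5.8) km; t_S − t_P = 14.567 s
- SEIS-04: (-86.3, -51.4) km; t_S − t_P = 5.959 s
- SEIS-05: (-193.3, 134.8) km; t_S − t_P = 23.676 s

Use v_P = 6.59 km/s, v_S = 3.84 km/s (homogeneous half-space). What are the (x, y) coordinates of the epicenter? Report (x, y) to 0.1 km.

Distance from S−P lag: d = Δt · v_P v_S / (v_P − v_S) = Δt · (6.59·3.84)/(6.59−3.84) ≈ 9.2020·Δt.
So d_SEIS-03 = 134.05, d_SEIS-04 = 54.83, d_SEIS-05 = 217.87 km.
Circle about each station: (x − 92.4)² + (y + 5.8)² = 134.05²; (x + 86.3)² + (y + 51.4)² = 54.83²; (x + 193.3)² + (y − 134.8)² = 217.87².
Subtracting the SEIS-03 equation from the SEIS-04 and SEIS-05 equations removes the quadratic terms:
-357.4 x − 91.2 y = 16481.32
-571.4 x + 281.2 y = 17466.60
Solving the 2×2 system: x ≈ -40.8, y ≈ -20.8 km.

(-40.8, -20.8)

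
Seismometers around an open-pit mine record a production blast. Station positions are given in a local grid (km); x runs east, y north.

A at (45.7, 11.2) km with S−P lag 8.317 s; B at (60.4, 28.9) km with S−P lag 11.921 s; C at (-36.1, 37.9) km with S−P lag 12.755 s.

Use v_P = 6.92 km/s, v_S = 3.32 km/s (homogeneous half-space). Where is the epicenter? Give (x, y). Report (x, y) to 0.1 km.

10.7 km east, -28.7 km north

Distance from S−P lag: d = Δt · v_P v_S / (v_P − v_S) = Δt · (6.92·3.32)/(6.92−3.32) ≈ 6.3818·Δt.
So d_A = 53.08, d_B = 76.08, d_C = 81.40 km.
Circle about each station: (x − 45.7)² + (y − 11.2)² = 53.08²; (x − 60.4)² + (y − 28.9)² = 76.08²; (x + 36.1)² + (y − 37.9)² = 81.40².
Subtracting pairs of circle equations eliminates x²+y² and gives linear equations (the radical axes):
29.4 x + 35.4 y = -701.24
-163.6 x + 53.4 y = -3282.78
Solving the 2×2 system: x ≈ 10.7, y ≈ -28.7 km.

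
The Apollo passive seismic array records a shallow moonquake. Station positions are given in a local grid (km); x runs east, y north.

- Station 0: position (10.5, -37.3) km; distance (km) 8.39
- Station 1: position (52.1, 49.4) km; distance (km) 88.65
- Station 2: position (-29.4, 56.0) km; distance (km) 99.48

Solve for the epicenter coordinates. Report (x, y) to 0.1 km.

Circle about each station: (x − 10.5)² + (y + 37.3)² = 8.39²; (x − 52.1)² + (y − 49.4)² = 88.65²; (x + 29.4)² + (y − 56.0)² = 99.48².
Subtracting the Station 0 equation from the Station 1 and Station 2 equations removes the quadratic terms:
83.2 x + 173.4 y = -4135.20
-79.8 x + 186.6 y = -7327.06
Solving the 2×2 system: x ≈ 17.0, y ≈ -32.0 km.

x ≈ 17.0 km, y ≈ -32.0 km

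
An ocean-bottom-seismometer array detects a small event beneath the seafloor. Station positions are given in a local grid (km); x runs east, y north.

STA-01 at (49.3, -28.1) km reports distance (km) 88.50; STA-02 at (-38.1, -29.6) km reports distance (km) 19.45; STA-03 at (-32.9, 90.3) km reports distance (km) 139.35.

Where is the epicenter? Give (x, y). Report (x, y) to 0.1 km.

x ≈ -36.7 km, y ≈ -49.0 km

Circle about each station: (x − 49.3)² + (y + 28.1)² = 88.50²; (x + 38.1)² + (y + 29.6)² = 19.45²; (x + 32.9)² + (y − 90.3)² = 139.35².
Subtracting the STA-01 equation from the STA-02 and STA-03 equations removes the quadratic terms:
-174.8 x − 3.0 y = 6561.62
-164.4 x + 236.8 y = -5569.77
Solving the 2×2 system: x ≈ -36.7, y ≈ -49.0 km.
Check against STA-01 (with the unrounded x, y): √((x − 49.3)²+(y + 28.1)²) = 88.50 ≈ 88.50 km. ✓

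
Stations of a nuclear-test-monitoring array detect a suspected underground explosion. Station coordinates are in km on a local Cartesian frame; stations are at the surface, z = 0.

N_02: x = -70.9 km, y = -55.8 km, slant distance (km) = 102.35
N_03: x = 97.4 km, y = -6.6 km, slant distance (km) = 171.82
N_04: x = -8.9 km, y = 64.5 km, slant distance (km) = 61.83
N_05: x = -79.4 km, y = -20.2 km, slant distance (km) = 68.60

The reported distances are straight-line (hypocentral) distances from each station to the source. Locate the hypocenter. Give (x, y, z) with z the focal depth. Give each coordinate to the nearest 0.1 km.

Each station gives a sphere (x−x_i)² + (y−y_i)² + z² = d_i² (stations at z=0).
Subtracting the N_02 sphere from N_03 and N_04: z² cancels, leaving linear equations in x and y:
336.6 x + 98.4 y = -17656.72
124.0 x + 240.6 y = 2751.58
Solving: x ≈ -65.698, y ≈ 45.295 km (keep extra digits for the depth step; rounded: -65.7, 45.3).
Then from the N_02 sphere: z² = 102.35² − (x + 70.9)² − (y + 55.8)² with x = -65.698, y = 45.295, so z ≈ 15.108 ≈ 15.1 km.
Check against N_05 (with the unrounded solution): distance 68.60 ≈ 68.60 km. ✓

(-65.7, 45.3, 15.1)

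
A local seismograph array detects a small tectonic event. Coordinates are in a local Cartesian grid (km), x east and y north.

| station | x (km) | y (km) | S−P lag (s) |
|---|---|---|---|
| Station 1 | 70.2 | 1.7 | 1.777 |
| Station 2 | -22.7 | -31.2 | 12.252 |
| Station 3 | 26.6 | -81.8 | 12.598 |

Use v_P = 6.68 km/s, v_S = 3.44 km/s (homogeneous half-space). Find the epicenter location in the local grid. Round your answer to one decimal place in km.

(57.6, 2.0)

Distance from S−P lag: d = Δt · v_P v_S / (v_P − v_S) = Δt · (6.68·3.44)/(6.68−3.44) ≈ 7.0923·Δt.
So d_Station 1 = 12.60, d_Station 2 = 86.90, d_Station 3 = 89.35 km.
Circle about each station: (x − 70.2)² + (y − 1.7)² = 12.60²; (x + 22.7)² + (y + 31.2)² = 86.90²; (x − 26.6)² + (y + 81.8)² = 89.35².
Subtracting pairs of circle equations eliminates x²+y² and gives linear equations (the radical axes):
-185.8 x − 65.8 y = -10835.05
-87.2 x − 167.0 y = -5356.79
Solving the 2×2 system: x ≈ 57.6, y ≈ 2.0 km.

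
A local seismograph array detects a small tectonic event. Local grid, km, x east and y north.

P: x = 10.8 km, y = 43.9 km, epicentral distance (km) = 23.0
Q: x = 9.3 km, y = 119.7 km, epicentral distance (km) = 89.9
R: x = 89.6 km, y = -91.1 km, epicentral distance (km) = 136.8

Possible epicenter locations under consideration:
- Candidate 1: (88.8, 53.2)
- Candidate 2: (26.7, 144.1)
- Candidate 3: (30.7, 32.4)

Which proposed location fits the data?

Candidate 3

For each candidate, compare |candidate − station| to the reported distance:
Candidate 1: residuals P 55.6, Q 13.7, R 7.5 → max 55.6 km
Candidate 2: residuals P 78.5, Q 59.9, R 106.7 → max 106.7 km
Candidate 3: residuals P 0.0, Q 0.0, R 0.0 → max 0.0 km
Only Candidate 3 has all residuals ≈ 0.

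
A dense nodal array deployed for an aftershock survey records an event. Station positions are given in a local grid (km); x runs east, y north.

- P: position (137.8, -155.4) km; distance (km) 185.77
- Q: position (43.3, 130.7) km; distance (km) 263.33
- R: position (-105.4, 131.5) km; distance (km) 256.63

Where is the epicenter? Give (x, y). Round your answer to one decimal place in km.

(-44.1, -117.7)

Circle about each station: (x − 137.8)² + (y + 155.4)² = 185.77²; (x − 43.3)² + (y − 130.7)² = 263.33²; (x + 105.4)² + (y − 131.5)² = 256.63².
Subtracting pairs of circle equations eliminates x²+y² and gives linear equations (the radical axes):
-189.0 x + 572.2 y = -59012.82
-486.4 x + 573.8 y = -46085.05
Solving the 2×2 system: x ≈ -44.1, y ≈ -117.7 km.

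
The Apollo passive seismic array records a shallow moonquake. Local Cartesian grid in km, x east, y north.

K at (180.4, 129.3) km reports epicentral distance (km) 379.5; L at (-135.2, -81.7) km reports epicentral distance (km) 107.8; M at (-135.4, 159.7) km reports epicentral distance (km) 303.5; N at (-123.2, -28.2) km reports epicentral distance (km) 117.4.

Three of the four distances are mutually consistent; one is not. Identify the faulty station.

L

Solve using three stations at a time. Using K, M, N (subtract circle equations pairwise → linear system) gives (x, y) ≈ (-87.1, -139.9).
Distances from that point to each station vs reported:
  K: calculated 379.5 vs reported 379.5 → residual 0.0 km
  L: calculated 75.6 vs reported 107.8 → residual 32.2 km
  M: calculated 303.5 vs reported 303.5 → residual 0.0 km
  N: calculated 117.4 vs reported 117.4 → residual 0.0 km
K, M, N are mutually consistent (residuals ≈ 0); L is off by 32.2 km.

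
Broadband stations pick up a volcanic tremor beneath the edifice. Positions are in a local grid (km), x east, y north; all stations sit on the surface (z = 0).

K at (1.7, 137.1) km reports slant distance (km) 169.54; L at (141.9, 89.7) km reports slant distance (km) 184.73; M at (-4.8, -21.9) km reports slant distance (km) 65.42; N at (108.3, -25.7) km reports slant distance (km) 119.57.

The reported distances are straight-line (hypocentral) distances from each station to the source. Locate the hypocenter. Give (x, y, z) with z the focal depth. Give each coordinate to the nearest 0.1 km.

x ≈ 7.6 km, y ≈ -19.7 km, depth ≈ 64.2 km

Each station gives a sphere (x−x_i)² + (y−y_i)² + z² = d_i² (stations at z=0).
Subtracting the K sphere from L and M: z² cancels, leaving linear equations in x and y:
280.4 x − 94.8 y = 4001.04
-13.0 x − 318.0 y = 6167.39
Solving: x ≈ 7.607, y ≈ -19.705 km (keep extra digits for the depth step; rounded: 7.6, -19.7).
Then from the K sphere: z² = 169.54² − (x − 1.7)² − (y − 137.1)² with x = 7.607, y = -19.705, so z ≈ 64.196 ≈ 64.2 km.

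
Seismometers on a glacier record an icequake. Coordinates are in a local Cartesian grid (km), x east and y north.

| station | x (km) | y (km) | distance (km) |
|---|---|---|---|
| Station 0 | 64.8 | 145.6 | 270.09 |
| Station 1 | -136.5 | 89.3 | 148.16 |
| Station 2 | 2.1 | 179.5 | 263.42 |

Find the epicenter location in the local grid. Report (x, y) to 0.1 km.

Circle about each station: (x − 64.8)² + (y − 145.6)² = 270.09²; (x + 136.5)² + (y − 89.3)² = 148.16²; (x − 2.1)² + (y − 179.5)² = 263.42².
Subtracting pairs of circle equations eliminates x²+y² and gives linear equations (the radical axes):
-402.6 x − 112.6 y = 52205.56
-125.4 x + 67.8 y = 10384.77
Solving the 2×2 system: x ≈ -113.7, y ≈ -57.1 km.
Check against Station 0 (with the unrounded x, y): √((x − 64.8)²+(y − 145.6)²) = 270.10 ≈ 270.09 km. ✓

-113.7 km east, -57.1 km north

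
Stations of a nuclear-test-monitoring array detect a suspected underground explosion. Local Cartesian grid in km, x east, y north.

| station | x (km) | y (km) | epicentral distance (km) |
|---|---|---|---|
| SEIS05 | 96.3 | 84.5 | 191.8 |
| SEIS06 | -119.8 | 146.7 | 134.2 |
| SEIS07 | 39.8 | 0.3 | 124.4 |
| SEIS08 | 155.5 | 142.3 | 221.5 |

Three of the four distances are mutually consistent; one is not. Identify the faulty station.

Solve using three stations at a time. Using SEIS05, SEIS06, SEIS07 (subtract circle equations pairwise → linear system) gives (x, y) ≈ (-83.4, 17.5).
Distances from that point to each station vs reported:
  SEIS05: calculated 191.8 vs reported 191.8 → residual 0.0 km
  SEIS06: calculated 134.2 vs reported 134.2 → residual 0.0 km
  SEIS07: calculated 124.4 vs reported 124.4 → residual 0.0 km
  SEIS08: calculated 269.6 vs reported 221.5 → residual 48.1 km
SEIS05, SEIS06, SEIS07 are mutually consistent (residuals ≈ 0); SEIS08 is off by 48.1 km.

SEIS08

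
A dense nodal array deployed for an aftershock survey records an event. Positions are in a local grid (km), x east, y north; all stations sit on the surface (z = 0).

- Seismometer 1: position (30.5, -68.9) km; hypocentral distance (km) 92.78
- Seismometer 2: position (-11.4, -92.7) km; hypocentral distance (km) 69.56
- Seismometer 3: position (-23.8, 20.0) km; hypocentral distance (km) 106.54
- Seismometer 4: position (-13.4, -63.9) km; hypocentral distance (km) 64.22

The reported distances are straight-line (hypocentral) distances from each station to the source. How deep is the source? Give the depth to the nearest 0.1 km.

z ≈ 57.0 km

Each station gives a sphere (x−x_i)² + (y−y_i)² + z² = d_i² (stations at z=0).
Subtracting the Seismometer 1 sphere from Seismometer 2 and Seismometer 3: z² cancels, leaving linear equations in x and y:
-83.8 x − 47.6 y = 6815.32
-108.6 x + 177.8 y = -7453.66
Solving: x ≈ -42.701, y ≈ -68.003 km (keep extra digits for the depth step; rounded: -42.7, -68.0).
Then from the Seismometer 1 sphere: z² = 92.78² − (x − 30.5)² − (y + 68.9)² with x = -42.701, y = -68.003, so z ≈ 56.999 ≈ 57.0 km.
Check against Seismometer 4 (with the unrounded solution): distance 64.22 ≈ 64.22 km. ✓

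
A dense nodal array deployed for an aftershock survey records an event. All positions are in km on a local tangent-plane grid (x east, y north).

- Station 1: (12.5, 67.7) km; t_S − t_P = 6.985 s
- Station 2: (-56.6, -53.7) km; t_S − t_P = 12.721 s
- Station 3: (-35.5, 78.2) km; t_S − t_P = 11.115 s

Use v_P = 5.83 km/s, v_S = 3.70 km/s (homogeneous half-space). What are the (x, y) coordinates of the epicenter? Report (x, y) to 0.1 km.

54.8 km east, 11.0 km north

Distance from S−P lag: d = Δt · v_P v_S / (v_P − v_S) = Δt · (5.83·3.70)/(5.83−3.70) ≈ 10.1272·Δt.
So d_Station 1 = 70.74, d_Station 2 = 128.83, d_Station 3 = 112.56 km.
Circle about each station: (x − 12.5)² + (y − 67.7)² = 70.74²; (x + 56.6)² + (y + 53.7)² = 128.83²; (x + 35.5)² + (y − 78.2)² = 112.56².
Subtracting pairs of circle equations eliminates x²+y² and gives linear equations (the radical axes):
-138.2 x − 242.8 y = -10245.31
-96.0 x + 21.0 y = -5029.66
Solving the 2×2 system: x ≈ 54.8, y ≈ 11.0 km.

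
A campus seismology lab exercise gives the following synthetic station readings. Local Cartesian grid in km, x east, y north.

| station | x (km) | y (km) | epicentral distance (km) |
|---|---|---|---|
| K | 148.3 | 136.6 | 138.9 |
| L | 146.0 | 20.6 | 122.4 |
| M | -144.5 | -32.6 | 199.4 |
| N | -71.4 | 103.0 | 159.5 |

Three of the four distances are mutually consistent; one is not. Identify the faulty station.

N

Solve using three stations at a time. Using K, L, M (subtract circle equations pairwise → linear system) gives (x, y) ≈ (30.9, 62.3).
Distances from that point to each station vs reported:
  K: calculated 138.9 vs reported 138.9 → residual 0.0 km
  L: calculated 122.4 vs reported 122.4 → residual 0.0 km
  M: calculated 199.4 vs reported 199.4 → residual 0.0 km
  N: calculated 110.1 vs reported 159.5 → residual 49.4 km
K, L, M are mutually consistent (residuals ≈ 0); N is off by 49.4 km.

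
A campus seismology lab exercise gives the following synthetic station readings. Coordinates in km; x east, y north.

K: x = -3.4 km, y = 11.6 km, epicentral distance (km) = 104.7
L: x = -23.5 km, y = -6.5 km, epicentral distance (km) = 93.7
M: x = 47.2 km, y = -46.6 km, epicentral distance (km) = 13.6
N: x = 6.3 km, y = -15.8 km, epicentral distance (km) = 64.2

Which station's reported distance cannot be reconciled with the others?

K

Solve using three stations at a time. Using L, M, N (subtract circle equations pairwise → linear system) gives (x, y) ≈ (55.1, -57.5).
Distances from that point to each station vs reported:
  K: calculated 90.5 vs reported 104.7 → residual 14.2 km
  L: calculated 93.7 vs reported 93.7 → residual 0.0 km
  M: calculated 13.4 vs reported 13.6 → residual 0.2 km
  N: calculated 64.2 vs reported 64.2 → residual 0.0 km
L, M, N are mutually consistent (residuals ≈ 0); K is off by 14.2 km.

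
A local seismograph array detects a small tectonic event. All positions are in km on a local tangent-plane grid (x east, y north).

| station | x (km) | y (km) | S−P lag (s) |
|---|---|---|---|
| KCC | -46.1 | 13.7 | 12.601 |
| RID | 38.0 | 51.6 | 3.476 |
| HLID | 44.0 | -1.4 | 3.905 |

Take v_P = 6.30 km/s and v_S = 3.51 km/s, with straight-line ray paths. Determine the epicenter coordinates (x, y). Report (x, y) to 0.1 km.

(52.7, 28.3)

Distance from S−P lag: d = Δt · v_P v_S / (v_P − v_S) = Δt · (6.30·3.51)/(6.30−3.51) ≈ 7.9258·Δt.
So d_KCC = 99.87, d_RID = 27.55, d_HLID = 30.95 km.
Circle about each station: (x + 46.1)² + (y − 13.7)² = 99.87²; (x − 38.0)² + (y − 51.6)² = 27.55²; (x − 44.0)² + (y + 1.4)² = 30.95².
Subtracting pairs of circle equations eliminates x²+y² and gives linear equations (the radical axes):
168.2 x + 75.8 y = 11008.67
180.2 x − 30.2 y = 8641.17
Solving the 2×2 system: x ≈ 52.7, y ≈ 28.3 km.
Check against KCC (with the unrounded x, y): √((x + 46.1)²+(y − 13.7)²) = 99.87 ≈ 99.87 km. ✓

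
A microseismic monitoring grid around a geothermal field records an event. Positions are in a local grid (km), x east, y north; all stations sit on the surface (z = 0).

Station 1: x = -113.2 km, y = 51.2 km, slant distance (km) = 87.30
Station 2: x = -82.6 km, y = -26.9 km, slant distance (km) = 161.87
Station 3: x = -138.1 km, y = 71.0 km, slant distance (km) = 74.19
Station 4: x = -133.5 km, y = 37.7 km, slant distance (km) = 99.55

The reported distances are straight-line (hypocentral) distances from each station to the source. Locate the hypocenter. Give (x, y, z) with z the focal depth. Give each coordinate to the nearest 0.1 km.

Each station gives a sphere (x−x_i)² + (y−y_i)² + z² = d_i² (stations at z=0).
Subtracting the Station 1 sphere from Station 2 and Station 3: z² cancels, leaving linear equations in x and y:
61.2 x − 156.2 y = -26469.92
-49.8 x + 39.6 y = 10794.06
Solving: x ≈ -119.103, y ≈ 122.797 km (keep extra digits for the depth step; rounded: -119.1, 122.8).
Then from the Station 1 sphere: z² = 87.30² − (x + 113.2)² − (y − 51.2)² with x = -119.103, y = 122.797, so z ≈ 49.602 ≈ 49.6 km.

x ≈ -119.1 km, y ≈ 122.8 km, depth ≈ 49.6 km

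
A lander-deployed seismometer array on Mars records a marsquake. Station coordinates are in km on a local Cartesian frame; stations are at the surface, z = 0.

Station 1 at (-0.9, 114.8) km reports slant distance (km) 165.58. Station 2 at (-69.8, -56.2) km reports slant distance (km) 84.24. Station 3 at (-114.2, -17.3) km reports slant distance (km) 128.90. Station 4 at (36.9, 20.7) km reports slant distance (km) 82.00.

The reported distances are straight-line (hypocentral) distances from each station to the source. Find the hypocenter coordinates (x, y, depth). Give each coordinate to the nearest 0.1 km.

Each station gives a sphere (x−x_i)² + (y−y_i)² + z² = d_i² (stations at z=0).
Subtracting the Station 1 sphere from Station 2 and Station 3: z² cancels, leaving linear equations in x and y:
-137.8 x − 342.0 y = 15170.99
-226.6 x − 264.2 y = 10962.61
Solving: x ≈ 6.302, y ≈ -46.899 km (keep extra digits for the depth step; rounded: 6.3, -46.9).
Then from the Station 1 sphere: z² = 165.58² − (x + 0.9)² − (y − 114.8)² with x = 6.302, y = -46.899, so z ≈ 34.904 ≈ 34.9 km.
Check against Station 4 (with the unrounded solution): distance 82.00 ≈ 82.00 km. ✓

(6.3, -46.9, 34.9)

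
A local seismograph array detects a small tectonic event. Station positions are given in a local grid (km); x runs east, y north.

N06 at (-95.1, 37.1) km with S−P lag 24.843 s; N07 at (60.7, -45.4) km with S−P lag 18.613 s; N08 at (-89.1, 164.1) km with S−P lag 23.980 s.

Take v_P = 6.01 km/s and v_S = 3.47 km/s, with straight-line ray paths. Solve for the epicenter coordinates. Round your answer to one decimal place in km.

Distance from S−P lag: d = Δt · v_P v_S / (v_P − v_S) = Δt · (6.01·3.47)/(6.01−3.47) ≈ 8.2105·Δt.
So d_N06 = 203.97, d_N07 = 152.82, d_N08 = 196.89 km.
Circle about each station: (x + 95.1)² + (y − 37.1)² = 203.97²; (x − 60.7)² + (y + 45.4)² = 152.82²; (x + 89.1)² + (y − 164.1)² = 196.89².
Subtracting the N06 equation from the N07 and N08 equations removes the quadratic terms:
311.6 x − 165.0 y = 13575.04
12.0 x + 254.0 y = 27285.29
Solving the 2×2 system: x ≈ 98.0, y ≈ 102.8 km.
Check against N06 (with the unrounded x, y): √((x + 95.1)²+(y − 37.1)²) = 203.97 ≈ 203.97 km. ✓

98.0 km east, 102.8 km north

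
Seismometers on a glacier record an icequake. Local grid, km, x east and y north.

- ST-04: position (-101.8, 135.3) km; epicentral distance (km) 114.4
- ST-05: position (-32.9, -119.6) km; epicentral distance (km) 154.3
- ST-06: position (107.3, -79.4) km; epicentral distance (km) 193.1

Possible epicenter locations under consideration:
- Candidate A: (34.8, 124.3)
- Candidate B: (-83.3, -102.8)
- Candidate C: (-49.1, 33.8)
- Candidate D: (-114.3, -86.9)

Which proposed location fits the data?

Candidate C

For each candidate, compare |candidate − station| to the reported distance:
Candidate A: residuals ST-04 22.6, ST-05 98.8, ST-06 23.1 → max 98.8 km
Candidate B: residuals ST-04 124.4, ST-05 101.2, ST-06 1.1 → max 124.4 km
Candidate C: residuals ST-04 0.0, ST-05 0.0, ST-06 0.0 → max 0.0 km
Candidate D: residuals ST-04 108.2, ST-05 66.6, ST-06 28.6 → max 108.2 km
Only Candidate C has all residuals ≈ 0.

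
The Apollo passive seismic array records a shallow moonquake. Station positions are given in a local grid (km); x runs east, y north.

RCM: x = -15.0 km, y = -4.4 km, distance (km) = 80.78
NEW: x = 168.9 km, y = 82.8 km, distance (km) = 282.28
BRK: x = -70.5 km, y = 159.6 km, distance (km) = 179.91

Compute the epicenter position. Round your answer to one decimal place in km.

Circle about each station: (x + 15.0)² + (y + 4.4)² = 80.78²; (x − 168.9)² + (y − 82.8)² = 282.28²; (x + 70.5)² + (y − 159.6)² = 179.91².
Subtracting the RCM equation from the NEW and BRK equations removes the quadratic terms:
367.8 x + 174.4 y = -38017.90
-111.0 x + 328.0 y = 4355.85
Solving the 2×2 system: x ≈ -94.5, y ≈ -18.7 km.

-94.5 km east, -18.7 km north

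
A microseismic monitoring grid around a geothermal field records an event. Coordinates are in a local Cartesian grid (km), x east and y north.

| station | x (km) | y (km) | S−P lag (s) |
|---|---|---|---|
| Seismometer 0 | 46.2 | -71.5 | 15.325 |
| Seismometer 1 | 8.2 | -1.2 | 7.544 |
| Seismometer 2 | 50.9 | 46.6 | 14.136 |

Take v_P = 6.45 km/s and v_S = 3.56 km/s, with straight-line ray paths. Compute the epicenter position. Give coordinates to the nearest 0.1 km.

Distance from S−P lag: d = Δt · v_P v_S / (v_P − v_S) = Δt · (6.45·3.56)/(6.45−3.56) ≈ 7.9453·Δt.
So d_Seismometer 0 = 121.76, d_Seismometer 1 = 59.94, d_Seismometer 2 = 112.32 km.
Circle about each station: (x − 46.2)² + (y + 71.5)² = 121.76²; (x − 8.2)² + (y + 1.2)² = 59.94²; (x − 50.9)² + (y − 46.6)² = 112.32².
Subtracting the Seismometer 0 equation from the Seismometer 1 and Seismometer 2 equations removes the quadratic terms:
-76.0 x + 140.6 y = 4054.68
9.4 x + 236.2 y = -274.60
Solving the 2×2 system: x ≈ -51.7, y ≈ 0.9 km.
Check against Seismometer 0 (with the unrounded x, y): √((x − 46.2)²+(y + 71.5)²) = 121.76 ≈ 121.76 km. ✓

(-51.7, 0.9)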